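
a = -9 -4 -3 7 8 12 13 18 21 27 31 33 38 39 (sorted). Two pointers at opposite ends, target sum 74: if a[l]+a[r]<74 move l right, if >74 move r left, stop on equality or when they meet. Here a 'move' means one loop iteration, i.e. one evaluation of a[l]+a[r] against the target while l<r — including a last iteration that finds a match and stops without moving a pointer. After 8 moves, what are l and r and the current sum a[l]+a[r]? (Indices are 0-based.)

l=8, r=13, sum=60

l=0 r=13: -9+39=30 <74, l++
l=1 r=13: -4+39=35 <74, l++
l=2 r=13: -3+39=36 <74, l++
l=3 r=13: 7+39=46 <74, l++
l=4 r=13: 8+39=47 <74, l++
l=5 r=13: 12+39=51 <74, l++
l=6 r=13: 13+39=52 <74, l++
l=7 r=13: 18+39=57 <74, l++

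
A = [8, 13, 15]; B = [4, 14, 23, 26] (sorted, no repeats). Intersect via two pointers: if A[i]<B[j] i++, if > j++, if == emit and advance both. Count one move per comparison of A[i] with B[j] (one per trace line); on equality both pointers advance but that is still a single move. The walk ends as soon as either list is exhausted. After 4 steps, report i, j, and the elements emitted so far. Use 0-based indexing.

i=2, j=2, emitted=[]

i=0 j=0: 8>4, j++
i=0 j=1: 8<14, i++
i=1 j=1: 13<14, i++
i=2 j=1: 15>14, j++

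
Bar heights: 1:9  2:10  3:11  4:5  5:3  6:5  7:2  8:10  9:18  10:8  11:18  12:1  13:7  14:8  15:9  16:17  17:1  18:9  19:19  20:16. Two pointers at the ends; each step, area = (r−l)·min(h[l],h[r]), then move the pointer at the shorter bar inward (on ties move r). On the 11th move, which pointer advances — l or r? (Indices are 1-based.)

l=1 r=20: min(9,16)*19=171 best=171 *, l++
l=2 r=20: min(10,16)*18=180 best=180 *, l++
l=3 r=20: min(11,16)*17=187 best=187 *, l++
l=4 r=20: min(5,16)*16=80 best=187, l++
l=5 r=20: min(3,16)*15=45 best=187, l++
l=6 r=20: min(5,16)*14=70 best=187, l++
l=7 r=20: min(2,16)*13=26 best=187, l++
l=8 r=20: min(10,16)*12=120 best=187, l++
l=9 r=20: min(18,16)*11=176 best=187, r--
l=9 r=19: min(18,19)*10=180 best=187, l++
l=10 r=19: min(8,19)*9=72 best=187, l++

l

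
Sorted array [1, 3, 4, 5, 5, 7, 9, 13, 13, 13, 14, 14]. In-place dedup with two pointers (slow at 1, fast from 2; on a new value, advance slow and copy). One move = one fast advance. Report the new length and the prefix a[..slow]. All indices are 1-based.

length 8; prefix = [1, 3, 4, 5, 7, 9, 13, 14]

slow=1 fast=2: a[fast]=3≠a[slow]=1 write a[2]=3, slow++,fast++
slow=2 fast=3: a[fast]=4≠a[slow]=3 write a[3]=4, slow++,fast++
slow=3 fast=4: a[fast]=5≠a[slow]=4 write a[4]=5, slow++,fast++
slow=4 fast=5: a[fast]=5=a[slow] dup, fast++
slow=4 fast=6: a[fast]=7≠a[slow]=5 write a[5]=7, slow++,fast++
slow=5 fast=7: a[fast]=9≠a[slow]=7 write a[6]=9, slow++,fast++
slow=6 fast=8: a[fast]=13≠a[slow]=9 write a[7]=13, slow++,fast++
slow=7 fast=9: a[fast]=13=a[slow] dup, fast++
slow=7 fast=10: a[fast]=13=a[slow] dup, fast++
slow=7 fast=11: a[fast]=14≠a[slow]=13 write a[8]=14, slow++,fast++
slow=8 fast=12: a[fast]=14=a[slow] dup, fast++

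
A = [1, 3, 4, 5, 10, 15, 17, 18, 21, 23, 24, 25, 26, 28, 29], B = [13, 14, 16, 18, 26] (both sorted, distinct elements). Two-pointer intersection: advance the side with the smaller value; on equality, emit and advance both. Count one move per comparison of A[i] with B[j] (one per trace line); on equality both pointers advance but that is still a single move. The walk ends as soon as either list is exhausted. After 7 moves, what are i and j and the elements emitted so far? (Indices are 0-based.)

i=5, j=2, emitted=[]

i=0 j=0: 1<13, i++
i=1 j=0: 3<13, i++
i=2 j=0: 4<13, i++
i=3 j=0: 5<13, i++
i=4 j=0: 10<13, i++
i=5 j=0: 15>13, j++
i=5 j=1: 15>14, j++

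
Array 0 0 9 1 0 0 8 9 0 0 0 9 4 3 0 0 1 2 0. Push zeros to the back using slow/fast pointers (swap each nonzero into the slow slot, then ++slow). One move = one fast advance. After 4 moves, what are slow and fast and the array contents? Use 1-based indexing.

(s=1,f=1) a[fast]=0 → fast++
(s=1,f=2) a[fast]=0 → fast++
(s=1,f=3) a[fast]=9≠0 swap→a[1]=9 → slow++,fast++
(s=2,f=4) a[fast]=1≠0 swap→a[2]=1 → slow++,fast++

slow=3, fast=5, a=[9, 1, 0, 0, 0, 0, 8, 9, 0, 0, 0, 9, 4, 3, 0, 0, 1, 2, 0]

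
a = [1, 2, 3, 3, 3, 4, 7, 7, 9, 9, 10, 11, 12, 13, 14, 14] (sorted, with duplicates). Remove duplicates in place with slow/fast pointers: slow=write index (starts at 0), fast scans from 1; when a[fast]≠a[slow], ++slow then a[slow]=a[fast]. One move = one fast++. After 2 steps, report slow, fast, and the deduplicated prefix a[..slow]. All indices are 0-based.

slow=0 fast=1: a[fast]=2≠a[slow]=1 write a[1]=2, slow++,fast++
slow=1 fast=2: a[fast]=3≠a[slow]=2 write a[2]=3, slow++,fast++

slow=2, fast=3, prefix=[1, 2, 3]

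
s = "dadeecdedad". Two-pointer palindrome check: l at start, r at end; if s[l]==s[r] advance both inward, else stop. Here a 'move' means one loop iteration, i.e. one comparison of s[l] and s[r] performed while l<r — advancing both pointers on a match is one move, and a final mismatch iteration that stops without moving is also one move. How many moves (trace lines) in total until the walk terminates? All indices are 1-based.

5 moves

[1,11] 'd'=='d' → l++,r--
[2,10] 'a'=='a' → l++,r--
[3,9] 'd'=='d' → l++,r--
[4,8] 'e'=='e' → l++,r--
[5,7] 'e'!='d' → stop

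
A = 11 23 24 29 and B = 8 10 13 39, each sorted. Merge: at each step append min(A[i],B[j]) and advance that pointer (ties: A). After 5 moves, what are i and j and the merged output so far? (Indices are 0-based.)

i=2, j=3, merged so far=[8, 10, 11, 13, 23]

i=0 j=0: A[i]=11>B[j]=8 take 8, j++
i=0 j=1: A[i]=11>B[j]=10 take 10, j++
i=0 j=2: A[i]=11<=B[j]=13 take 11, i++
i=1 j=2: A[i]=23>B[j]=13 take 13, j++
i=1 j=3: A[i]=23<=B[j]=39 take 23, i++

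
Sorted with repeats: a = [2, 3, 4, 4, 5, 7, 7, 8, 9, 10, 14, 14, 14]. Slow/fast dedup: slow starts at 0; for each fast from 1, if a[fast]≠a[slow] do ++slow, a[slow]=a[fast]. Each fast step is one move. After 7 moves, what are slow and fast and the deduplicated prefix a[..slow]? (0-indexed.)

(s=0,f=1) a[fast]=3≠a[slow]=2 write a[1]=3 → slow++,fast++
(s=1,f=2) a[fast]=4≠a[slow]=3 write a[2]=4 → slow++,fast++
(s=2,f=3) a[fast]=4=a[slow] dup → fast++
(s=2,f=4) a[fast]=5≠a[slow]=4 write a[3]=5 → slow++,fast++
(s=3,f=5) a[fast]=7≠a[slow]=5 write a[4]=7 → slow++,fast++
(s=4,f=6) a[fast]=7=a[slow] dup → fast++
(s=4,f=7) a[fast]=8≠a[slow]=7 write a[5]=8 → slow++,fast++

slow=5, fast=8, prefix=[2, 3, 4, 5, 7, 8]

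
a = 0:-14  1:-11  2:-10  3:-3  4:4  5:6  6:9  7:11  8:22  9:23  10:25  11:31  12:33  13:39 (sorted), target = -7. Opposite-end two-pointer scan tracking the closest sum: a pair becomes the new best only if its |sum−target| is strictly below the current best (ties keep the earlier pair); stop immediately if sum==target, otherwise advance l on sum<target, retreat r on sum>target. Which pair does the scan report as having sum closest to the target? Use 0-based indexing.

pair (-11, 4) with sum -7 (|Δ|=0)

[0,13] -14+39=25 d=32 * → r--
[0,12] -14+33=19 d=26 * → r--
[0,11] -14+31=17 d=24 * → r--
[0,10] -14+25=11 d=18 * → r--
[0,9] -14+23=9 d=16 * → r--
[0,8] -14+22=8 d=15 * → r--
[0,7] -14+11=-3 d=4 * → r--
[0,6] -14+9=-5 d=2 * → r--
[0,5] -14+6=-8 d=1 * → l++
[1,5] -11+6=-5 d=2 → r--
[1,4] -11+4=-7 d=0 * → stop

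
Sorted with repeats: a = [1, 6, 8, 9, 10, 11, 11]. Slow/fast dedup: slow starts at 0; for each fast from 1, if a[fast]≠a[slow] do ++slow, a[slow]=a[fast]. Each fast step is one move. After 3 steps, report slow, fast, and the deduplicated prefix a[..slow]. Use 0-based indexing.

slow=0 fast=1: a[fast]=6≠a[slow]=1 write a[1]=6, slow++,fast++
slow=1 fast=2: a[fast]=8≠a[slow]=6 write a[2]=8, slow++,fast++
slow=2 fast=3: a[fast]=9≠a[slow]=8 write a[3]=9, slow++,fast++

slow=3, fast=4, prefix=[1, 6, 8, 9]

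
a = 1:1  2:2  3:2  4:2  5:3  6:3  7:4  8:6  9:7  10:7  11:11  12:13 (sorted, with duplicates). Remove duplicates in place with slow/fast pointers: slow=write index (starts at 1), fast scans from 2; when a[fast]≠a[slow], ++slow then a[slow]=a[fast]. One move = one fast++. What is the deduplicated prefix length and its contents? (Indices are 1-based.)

length 8; prefix = [1, 2, 3, 4, 6, 7, 11, 13]

slow=1 fast=2: a[fast]=2≠a[slow]=1 write a[2]=2, slow++,fast++
slow=2 fast=3: a[fast]=2=a[slow] dup, fast++
slow=2 fast=4: a[fast]=2=a[slow] dup, fast++
slow=2 fast=5: a[fast]=3≠a[slow]=2 write a[3]=3, slow++,fast++
slow=3 fast=6: a[fast]=3=a[slow] dup, fast++
slow=3 fast=7: a[fast]=4≠a[slow]=3 write a[4]=4, slow++,fast++
slow=4 fast=8: a[fast]=6≠a[slow]=4 write a[5]=6, slow++,fast++
slow=5 fast=9: a[fast]=7≠a[slow]=6 write a[6]=7, slow++,fast++
slow=6 fast=10: a[fast]=7=a[slow] dup, fast++
slow=6 fast=11: a[fast]=11≠a[slow]=7 write a[7]=11, slow++,fast++
slow=7 fast=12: a[fast]=13≠a[slow]=11 write a[8]=13, slow++,fast++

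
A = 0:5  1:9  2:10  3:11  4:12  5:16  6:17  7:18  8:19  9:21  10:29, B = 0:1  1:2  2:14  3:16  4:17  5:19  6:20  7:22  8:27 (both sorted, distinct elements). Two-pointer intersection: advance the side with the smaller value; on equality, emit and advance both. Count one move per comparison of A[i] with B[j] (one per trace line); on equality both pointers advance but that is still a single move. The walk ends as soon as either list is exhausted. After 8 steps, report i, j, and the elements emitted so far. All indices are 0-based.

[i=0,j=0] 5>1 → j++
[i=0,j=1] 5>2 → j++
[i=0,j=2] 5<14 → i++
[i=1,j=2] 9<14 → i++
[i=2,j=2] 10<14 → i++
[i=3,j=2] 11<14 → i++
[i=4,j=2] 12<14 → i++
[i=5,j=2] 16>14 → j++

i=5, j=3, emitted=[]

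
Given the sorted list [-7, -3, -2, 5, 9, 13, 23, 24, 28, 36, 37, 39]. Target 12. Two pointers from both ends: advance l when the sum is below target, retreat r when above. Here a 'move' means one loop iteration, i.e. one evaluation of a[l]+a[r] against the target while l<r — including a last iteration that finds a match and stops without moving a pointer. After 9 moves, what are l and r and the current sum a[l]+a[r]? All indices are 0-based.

l=0 r=11: -7+39=32 >12, r--
l=0 r=10: -7+37=30 >12, r--
l=0 r=9: -7+36=29 >12, r--
l=0 r=8: -7+28=21 >12, r--
l=0 r=7: -7+24=17 >12, r--
l=0 r=6: -7+23=16 >12, r--
l=0 r=5: -7+13=6 <12, l++
l=1 r=5: -3+13=10 <12, l++
l=2 r=5: -2+13=11 <12, l++

l=3, r=5, sum=18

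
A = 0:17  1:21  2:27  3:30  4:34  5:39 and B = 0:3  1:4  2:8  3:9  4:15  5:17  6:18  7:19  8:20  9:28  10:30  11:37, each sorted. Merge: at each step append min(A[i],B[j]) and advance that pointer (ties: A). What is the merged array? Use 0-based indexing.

[3, 4, 8, 9, 15, 17, 17, 18, 19, 20, 21, 27, 28, 30, 30, 34, 37, 39]

[i=0,j=0] A[i]=17>B[j]=3 take 3 → j++
[i=0,j=1] A[i]=17>B[j]=4 take 4 → j++
[i=0,j=2] A[i]=17>B[j]=8 take 8 → j++
[i=0,j=3] A[i]=17>B[j]=9 take 9 → j++
[i=0,j=4] A[i]=17>B[j]=15 take 15 → j++
[i=0,j=5] A[i]=17<=B[j]=17 take 17 → i++
[i=1,j=5] A[i]=21>B[j]=17 take 17 → j++
[i=1,j=6] A[i]=21>B[j]=18 take 18 → j++
[i=1,j=7] A[i]=21>B[j]=19 take 19 → j++
[i=1,j=8] A[i]=21>B[j]=20 take 20 → j++
[i=1,j=9] A[i]=21<=B[j]=28 take 21 → i++
[i=2,j=9] A[i]=27<=B[j]=28 take 27 → i++
[i=3,j=9] A[i]=30>B[j]=28 take 28 → j++
[i=3,j=10] A[i]=30<=B[j]=30 take 30 → i++
[i=4,j=10] A[i]=34>B[j]=30 take 30 → j++
[i=4,j=11] A[i]=34<=B[j]=37 take 34 → i++
[i=5,j=11] A[i]=39>B[j]=37 take 37 → j++
[i=5,j=12] B done, take A[i]=39 → i++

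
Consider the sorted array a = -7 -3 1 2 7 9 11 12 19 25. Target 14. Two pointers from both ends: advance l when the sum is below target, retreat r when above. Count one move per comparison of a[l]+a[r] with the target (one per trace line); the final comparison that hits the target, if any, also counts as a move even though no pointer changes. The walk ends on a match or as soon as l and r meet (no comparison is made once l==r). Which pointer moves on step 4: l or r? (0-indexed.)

l

[0,9] -7+25=18 >14 → r--
[0,8] -7+19=12 <14 → l++
[1,8] -3+19=16 >14 → r--
[1,7] -3+12=9 <14 → l++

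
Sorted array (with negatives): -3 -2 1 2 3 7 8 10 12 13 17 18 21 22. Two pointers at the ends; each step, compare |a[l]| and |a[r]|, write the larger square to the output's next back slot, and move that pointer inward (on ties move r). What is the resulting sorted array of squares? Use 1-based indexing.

l=1 r=14: |-3|<=|22| out[14]=484, r--
l=1 r=13: |-3|<=|21| out[13]=441, r--
l=1 r=12: |-3|<=|18| out[12]=324, r--
l=1 r=11: |-3|<=|17| out[11]=289, r--
l=1 r=10: |-3|<=|13| out[10]=169, r--
l=1 r=9: |-3|<=|12| out[9]=144, r--
l=1 r=8: |-3|<=|10| out[8]=100, r--
l=1 r=7: |-3|<=|8| out[7]=64, r--
l=1 r=6: |-3|<=|7| out[6]=49, r--
l=1 r=5: |-3|<=|3| out[5]=9, r--
l=1 r=4: |-3|>|2| out[4]=9, l++
l=2 r=4: |-2|<=|2| out[3]=4, r--
l=2 r=3: |-2|>|1| out[2]=4, l++
l=3 r=3: |1|<=|1| out[1]=1, r--

[1, 4, 4, 9, 9, 49, 64, 100, 144, 169, 289, 324, 441, 484]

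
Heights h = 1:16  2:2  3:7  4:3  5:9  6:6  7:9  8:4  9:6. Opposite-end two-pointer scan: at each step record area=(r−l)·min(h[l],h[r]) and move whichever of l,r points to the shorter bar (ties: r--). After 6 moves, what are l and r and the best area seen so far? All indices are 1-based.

l=1, r=3, best area=54

l=1 r=9: min(16,6)*8=48 best=48 *, r--
l=1 r=8: min(16,4)*7=28 best=48, r--
l=1 r=7: min(16,9)*6=54 best=54 *, r--
l=1 r=6: min(16,6)*5=30 best=54, r--
l=1 r=5: min(16,9)*4=36 best=54, r--
l=1 r=4: min(16,3)*3=9 best=54, r--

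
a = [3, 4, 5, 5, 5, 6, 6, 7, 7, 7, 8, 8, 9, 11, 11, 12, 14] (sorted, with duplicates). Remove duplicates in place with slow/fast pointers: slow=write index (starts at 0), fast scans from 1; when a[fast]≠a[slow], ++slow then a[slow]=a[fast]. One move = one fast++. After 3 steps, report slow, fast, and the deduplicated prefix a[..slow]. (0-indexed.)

slow=2, fast=4, prefix=[3, 4, 5]

(s=0,f=1) a[fast]=4≠a[slow]=3 write a[1]=4 → slow++,fast++
(s=1,f=2) a[fast]=5≠a[slow]=4 write a[2]=5 → slow++,fast++
(s=2,f=3) a[fast]=5=a[slow] dup → fast++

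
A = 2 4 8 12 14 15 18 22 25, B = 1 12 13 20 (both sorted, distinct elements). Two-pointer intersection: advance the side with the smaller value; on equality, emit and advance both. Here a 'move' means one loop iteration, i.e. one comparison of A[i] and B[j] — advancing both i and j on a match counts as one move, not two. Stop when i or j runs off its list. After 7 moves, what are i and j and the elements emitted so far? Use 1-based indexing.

i=1 j=1: 2>1, j++
i=1 j=2: 2<12, i++
i=2 j=2: 4<12, i++
i=3 j=2: 8<12, i++
i=4 j=2: 12==12 emit, i++,j++
i=5 j=3: 14>13, j++
i=5 j=4: 14<20, i++

i=6, j=4, emitted=[12]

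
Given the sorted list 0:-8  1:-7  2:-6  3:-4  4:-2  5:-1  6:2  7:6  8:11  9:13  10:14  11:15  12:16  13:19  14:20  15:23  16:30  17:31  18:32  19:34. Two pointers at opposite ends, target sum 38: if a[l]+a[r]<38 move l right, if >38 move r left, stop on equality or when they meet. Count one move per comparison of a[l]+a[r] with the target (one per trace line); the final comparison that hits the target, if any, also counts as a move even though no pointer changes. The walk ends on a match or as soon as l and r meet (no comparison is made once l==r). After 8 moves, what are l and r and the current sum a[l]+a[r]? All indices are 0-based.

[0,19] -8+34=26 <38 → l++
[1,19] -7+34=27 <38 → l++
[2,19] -6+34=28 <38 → l++
[3,19] -4+34=30 <38 → l++
[4,19] -2+34=32 <38 → l++
[5,19] -1+34=33 <38 → l++
[6,19] 2+34=36 <38 → l++
[7,19] 6+34=40 >38 → r--

l=7, r=18, sum=38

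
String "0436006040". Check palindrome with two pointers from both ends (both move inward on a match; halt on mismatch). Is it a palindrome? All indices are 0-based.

l=0 r=9: '0'=='0', l++,r--
l=1 r=8: '4'=='4', l++,r--
l=2 r=7: '3'!='0', stop

not a palindrome (mismatch at 2,7)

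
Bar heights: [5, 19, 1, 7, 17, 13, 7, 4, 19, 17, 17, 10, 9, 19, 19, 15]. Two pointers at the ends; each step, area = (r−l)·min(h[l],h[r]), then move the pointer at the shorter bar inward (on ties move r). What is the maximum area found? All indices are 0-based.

l=0 r=15: min(5,15)*15=75 best=75 *, l++
l=1 r=15: min(19,15)*14=210 best=210 *, r--
l=1 r=14: min(19,19)*13=247 best=247 *, r--
l=1 r=13: min(19,19)*12=228 best=247, r--
l=1 r=12: min(19,9)*11=99 best=247, r--
l=1 r=11: min(19,10)*10=100 best=247, r--
l=1 r=10: min(19,17)*9=153 best=247, r--
l=1 r=9: min(19,17)*8=136 best=247, r--
l=1 r=8: min(19,19)*7=133 best=247, r--
l=1 r=7: min(19,4)*6=24 best=247, r--
l=1 r=6: min(19,7)*5=35 best=247, r--
l=1 r=5: min(19,13)*4=52 best=247, r--
l=1 r=4: min(19,17)*3=51 best=247, r--
l=1 r=3: min(19,7)*2=14 best=247, r--
l=1 r=2: min(19,1)*1=1 best=247, r--

max area = 247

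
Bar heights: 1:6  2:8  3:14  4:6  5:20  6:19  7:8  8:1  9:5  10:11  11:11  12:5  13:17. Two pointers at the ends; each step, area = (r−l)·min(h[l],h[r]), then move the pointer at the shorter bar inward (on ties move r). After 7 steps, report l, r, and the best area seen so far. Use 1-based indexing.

l=5, r=10, best area=140

[1,13] min(6,17)*12=72 best=72 * → l++
[2,13] min(8,17)*11=88 best=88 * → l++
[3,13] min(14,17)*10=140 best=140 * → l++
[4,13] min(6,17)*9=54 best=140 → l++
[5,13] min(20,17)*8=136 best=140 → r--
[5,12] min(20,5)*7=35 best=140 → r--
[5,11] min(20,11)*6=66 best=140 → r--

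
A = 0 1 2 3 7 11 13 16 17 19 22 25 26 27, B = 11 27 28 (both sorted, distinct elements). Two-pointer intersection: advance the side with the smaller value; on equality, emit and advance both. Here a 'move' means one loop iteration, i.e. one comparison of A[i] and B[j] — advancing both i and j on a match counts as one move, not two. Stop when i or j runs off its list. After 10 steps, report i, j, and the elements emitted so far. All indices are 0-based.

i=10, j=1, emitted=[11]

i=0 j=0: 0<11, i++
i=1 j=0: 1<11, i++
i=2 j=0: 2<11, i++
i=3 j=0: 3<11, i++
i=4 j=0: 7<11, i++
i=5 j=0: 11==11 emit, i++,j++
i=6 j=1: 13<27, i++
i=7 j=1: 16<27, i++
i=8 j=1: 17<27, i++
i=9 j=1: 19<27, i++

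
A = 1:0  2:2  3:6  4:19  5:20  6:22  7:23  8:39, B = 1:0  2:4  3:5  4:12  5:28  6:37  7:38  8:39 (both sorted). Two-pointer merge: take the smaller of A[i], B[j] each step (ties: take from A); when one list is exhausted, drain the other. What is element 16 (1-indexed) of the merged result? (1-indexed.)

[i=1,j=1] A[i]=0<=B[j]=0 take 0 → i++
[i=2,j=1] A[i]=2>B[j]=0 take 0 → j++
[i=2,j=2] A[i]=2<=B[j]=4 take 2 → i++
[i=3,j=2] A[i]=6>B[j]=4 take 4 → j++
[i=3,j=3] A[i]=6>B[j]=5 take 5 → j++
[i=3,j=4] A[i]=6<=B[j]=12 take 6 → i++
[i=4,j=4] A[i]=19>B[j]=12 take 12 → j++
[i=4,j=5] A[i]=19<=B[j]=28 take 19 → i++
[i=5,j=5] A[i]=20<=B[j]=28 take 20 → i++
[i=6,j=5] A[i]=22<=B[j]=28 take 22 → i++
[i=7,j=5] A[i]=23<=B[j]=28 take 23 → i++
[i=8,j=5] A[i]=39>B[j]=28 take 28 → j++
[i=8,j=6] A[i]=39>B[j]=37 take 37 → j++
[i=8,j=7] A[i]=39>B[j]=38 take 38 → j++
[i=8,j=8] A[i]=39<=B[j]=39 take 39 → i++
[i=9,j=8] A done, take B[j]=39 → j++

merged[16] = 39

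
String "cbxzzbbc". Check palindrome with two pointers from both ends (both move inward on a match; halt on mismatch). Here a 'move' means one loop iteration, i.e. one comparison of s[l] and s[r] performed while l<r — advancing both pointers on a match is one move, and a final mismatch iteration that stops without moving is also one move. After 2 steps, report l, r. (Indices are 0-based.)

l=0 r=7: 'c'=='c', l++,r--
l=1 r=6: 'b'=='b', l++,r--

l=2, r=5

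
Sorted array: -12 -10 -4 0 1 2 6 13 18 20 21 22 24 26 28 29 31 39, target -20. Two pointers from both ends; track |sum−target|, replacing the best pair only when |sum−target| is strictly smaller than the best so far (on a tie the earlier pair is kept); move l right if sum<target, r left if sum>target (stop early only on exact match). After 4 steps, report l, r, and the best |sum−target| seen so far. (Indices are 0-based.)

l=0, r=13, best |Δ|=36

l=0 r=17: -12+39=27 d=47 *, r--
l=0 r=16: -12+31=19 d=39 *, r--
l=0 r=15: -12+29=17 d=37 *, r--
l=0 r=14: -12+28=16 d=36 *, r--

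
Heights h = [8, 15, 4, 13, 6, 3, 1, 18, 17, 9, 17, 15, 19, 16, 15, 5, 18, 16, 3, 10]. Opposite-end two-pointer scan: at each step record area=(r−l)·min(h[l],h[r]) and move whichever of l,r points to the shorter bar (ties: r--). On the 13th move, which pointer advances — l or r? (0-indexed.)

r

l=0 r=19: min(8,10)*19=152 best=152 *, l++
l=1 r=19: min(15,10)*18=180 best=180 *, r--
l=1 r=18: min(15,3)*17=51 best=180, r--
l=1 r=17: min(15,16)*16=240 best=240 *, l++
l=2 r=17: min(4,16)*15=60 best=240, l++
l=3 r=17: min(13,16)*14=182 best=240, l++
l=4 r=17: min(6,16)*13=78 best=240, l++
l=5 r=17: min(3,16)*12=36 best=240, l++
l=6 r=17: min(1,16)*11=11 best=240, l++
l=7 r=17: min(18,16)*10=160 best=240, r--
l=7 r=16: min(18,18)*9=162 best=240, r--
l=7 r=15: min(18,5)*8=40 best=240, r--
l=7 r=14: min(18,15)*7=105 best=240, r--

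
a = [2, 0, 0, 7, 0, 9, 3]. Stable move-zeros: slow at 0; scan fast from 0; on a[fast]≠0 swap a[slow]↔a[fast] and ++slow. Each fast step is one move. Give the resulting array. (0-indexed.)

[2, 7, 9, 3, 0, 0, 0]

slow=0 fast=0: a[fast]=2≠0 swap→a[0]=2, slow++,fast++
slow=1 fast=1: a[fast]=0, fast++
slow=1 fast=2: a[fast]=0, fast++
slow=1 fast=3: a[fast]=7≠0 swap→a[1]=7, slow++,fast++
slow=2 fast=4: a[fast]=0, fast++
slow=2 fast=5: a[fast]=9≠0 swap→a[2]=9, slow++,fast++
slow=3 fast=6: a[fast]=3≠0 swap→a[3]=3, slow++,fast++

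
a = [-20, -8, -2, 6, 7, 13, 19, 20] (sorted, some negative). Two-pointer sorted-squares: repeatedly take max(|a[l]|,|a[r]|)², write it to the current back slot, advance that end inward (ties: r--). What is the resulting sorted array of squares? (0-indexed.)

l=0 r=7: |-20|<=|20| out[7]=400, r--
l=0 r=6: |-20|>|19| out[6]=400, l++
l=1 r=6: |-8|<=|19| out[5]=361, r--
l=1 r=5: |-8|<=|13| out[4]=169, r--
l=1 r=4: |-8|>|7| out[3]=64, l++
l=2 r=4: |-2|<=|7| out[2]=49, r--
l=2 r=3: |-2|<=|6| out[1]=36, r--
l=2 r=2: |-2|<=|-2| out[0]=4, r--

[4, 36, 49, 64, 169, 361, 400, 400]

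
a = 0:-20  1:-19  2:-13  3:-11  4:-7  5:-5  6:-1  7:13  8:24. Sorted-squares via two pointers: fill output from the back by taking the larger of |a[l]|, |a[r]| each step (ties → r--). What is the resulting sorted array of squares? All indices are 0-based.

[1, 25, 49, 121, 169, 169, 361, 400, 576]

l=0 r=8: |-20|<=|24| out[8]=576, r--
l=0 r=7: |-20|>|13| out[7]=400, l++
l=1 r=7: |-19|>|13| out[6]=361, l++
l=2 r=7: |-13|<=|13| out[5]=169, r--
l=2 r=6: |-13|>|-1| out[4]=169, l++
l=3 r=6: |-11|>|-1| out[3]=121, l++
l=4 r=6: |-7|>|-1| out[2]=49, l++
l=5 r=6: |-5|>|-1| out[1]=25, l++
l=6 r=6: |-1|<=|-1| out[0]=1, r--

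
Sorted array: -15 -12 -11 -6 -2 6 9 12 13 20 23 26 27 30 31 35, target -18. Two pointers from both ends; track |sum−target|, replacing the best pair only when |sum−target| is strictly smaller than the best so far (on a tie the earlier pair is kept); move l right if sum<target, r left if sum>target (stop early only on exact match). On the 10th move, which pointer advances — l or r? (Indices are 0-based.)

l=0 r=15: -15+35=20 d=38 *, r--
l=0 r=14: -15+31=16 d=34 *, r--
l=0 r=13: -15+30=15 d=33 *, r--
l=0 r=12: -15+27=12 d=30 *, r--
l=0 r=11: -15+26=11 d=29 *, r--
l=0 r=10: -15+23=8 d=26 *, r--
l=0 r=9: -15+20=5 d=23 *, r--
l=0 r=8: -15+13=-2 d=16 *, r--
l=0 r=7: -15+12=-3 d=15 *, r--
l=0 r=6: -15+9=-6 d=12 *, r--

r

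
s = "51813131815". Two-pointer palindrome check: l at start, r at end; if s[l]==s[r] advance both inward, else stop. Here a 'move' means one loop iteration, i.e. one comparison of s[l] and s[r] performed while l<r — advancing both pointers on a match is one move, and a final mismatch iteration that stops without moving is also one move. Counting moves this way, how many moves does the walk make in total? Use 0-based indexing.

5 moves

[0,10] '5'=='5' → l++,r--
[1,9] '1'=='1' → l++,r--
[2,8] '8'=='8' → l++,r--
[3,7] '1'=='1' → l++,r--
[4,6] '3'=='3' → l++,r--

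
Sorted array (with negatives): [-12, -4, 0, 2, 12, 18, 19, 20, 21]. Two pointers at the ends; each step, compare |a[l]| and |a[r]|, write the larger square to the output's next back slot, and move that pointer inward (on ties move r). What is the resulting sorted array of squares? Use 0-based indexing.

l=0 r=8: |-12|<=|21| out[8]=441, r--
l=0 r=7: |-12|<=|20| out[7]=400, r--
l=0 r=6: |-12|<=|19| out[6]=361, r--
l=0 r=5: |-12|<=|18| out[5]=324, r--
l=0 r=4: |-12|<=|12| out[4]=144, r--
l=0 r=3: |-12|>|2| out[3]=144, l++
l=1 r=3: |-4|>|2| out[2]=16, l++
l=2 r=3: |0|<=|2| out[1]=4, r--
l=2 r=2: |0|<=|0| out[0]=0, r--

[0, 4, 16, 144, 144, 324, 361, 400, 441]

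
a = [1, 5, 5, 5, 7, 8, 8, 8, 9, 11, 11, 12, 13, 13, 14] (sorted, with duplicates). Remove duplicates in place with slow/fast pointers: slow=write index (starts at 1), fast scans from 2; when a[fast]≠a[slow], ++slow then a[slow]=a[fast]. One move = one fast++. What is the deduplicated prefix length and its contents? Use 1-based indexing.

(s=1,f=2) a[fast]=5≠a[slow]=1 write a[2]=5 → slow++,fast++
(s=2,f=3) a[fast]=5=a[slow] dup → fast++
(s=2,f=4) a[fast]=5=a[slow] dup → fast++
(s=2,f=5) a[fast]=7≠a[slow]=5 write a[3]=7 → slow++,fast++
(s=3,f=6) a[fast]=8≠a[slow]=7 write a[4]=8 → slow++,fast++
(s=4,f=7) a[fast]=8=a[slow] dup → fast++
(s=4,f=8) a[fast]=8=a[slow] dup → fast++
(s=4,f=9) a[fast]=9≠a[slow]=8 write a[5]=9 → slow++,fast++
(s=5,f=10) a[fast]=11≠a[slow]=9 write a[6]=11 → slow++,fast++
(s=6,f=11) a[fast]=11=a[slow] dup → fast++
(s=6,f=12) a[fast]=12≠a[slow]=11 write a[7]=12 → slow++,fast++
(s=7,f=13) a[fast]=13≠a[slow]=12 write a[8]=13 → slow++,fast++
(s=8,f=14) a[fast]=13=a[slow] dup → fast++
(s=8,f=15) a[fast]=14≠a[slow]=13 write a[9]=14 → slow++,fast++

length 9; prefix = [1, 5, 7, 8, 9, 11, 12, 13, 14]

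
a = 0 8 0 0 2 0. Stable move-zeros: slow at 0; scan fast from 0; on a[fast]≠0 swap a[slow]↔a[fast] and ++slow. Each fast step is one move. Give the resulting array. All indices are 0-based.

(s=0,f=0) a[fast]=0 → fast++
(s=0,f=1) a[fast]=8≠0 swap→a[0]=8 → slow++,fast++
(s=1,f=2) a[fast]=0 → fast++
(s=1,f=3) a[fast]=0 → fast++
(s=1,f=4) a[fast]=2≠0 swap→a[1]=2 → slow++,fast++
(s=2,f=5) a[fast]=0 → fast++

[8, 2, 0, 0, 0, 0]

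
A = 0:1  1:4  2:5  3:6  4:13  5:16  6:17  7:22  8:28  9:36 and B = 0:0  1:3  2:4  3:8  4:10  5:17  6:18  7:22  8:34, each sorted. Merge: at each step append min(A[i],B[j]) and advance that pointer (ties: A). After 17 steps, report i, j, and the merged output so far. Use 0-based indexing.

[i=0,j=0] A[i]=1>B[j]=0 take 0 → j++
[i=0,j=1] A[i]=1<=B[j]=3 take 1 → i++
[i=1,j=1] A[i]=4>B[j]=3 take 3 → j++
[i=1,j=2] A[i]=4<=B[j]=4 take 4 → i++
[i=2,j=2] A[i]=5>B[j]=4 take 4 → j++
[i=2,j=3] A[i]=5<=B[j]=8 take 5 → i++
[i=3,j=3] A[i]=6<=B[j]=8 take 6 → i++
[i=4,j=3] A[i]=13>B[j]=8 take 8 → j++
[i=4,j=4] A[i]=13>B[j]=10 take 10 → j++
[i=4,j=5] A[i]=13<=B[j]=17 take 13 → i++
[i=5,j=5] A[i]=16<=B[j]=17 take 16 → i++
[i=6,j=5] A[i]=17<=B[j]=17 take 17 → i++
[i=7,j=5] A[i]=22>B[j]=17 take 17 → j++
[i=7,j=6] A[i]=22>B[j]=18 take 18 → j++
[i=7,j=7] A[i]=22<=B[j]=22 take 22 → i++
[i=8,j=7] A[i]=28>B[j]=22 take 22 → j++
[i=8,j=8] A[i]=28<=B[j]=34 take 28 → i++

i=9, j=8, merged so far=[0, 1, 3, 4, 4, 5, 6, 8, 10, 13, 16, 17, 17, 18, 22, 22, 28]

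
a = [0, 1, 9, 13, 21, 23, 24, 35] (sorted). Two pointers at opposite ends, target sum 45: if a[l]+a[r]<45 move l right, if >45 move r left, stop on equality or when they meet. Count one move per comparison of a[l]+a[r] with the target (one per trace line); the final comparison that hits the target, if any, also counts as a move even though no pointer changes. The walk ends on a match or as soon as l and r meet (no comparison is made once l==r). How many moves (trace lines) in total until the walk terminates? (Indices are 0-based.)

l=0 r=7: 0+35=35 <45, l++
l=1 r=7: 1+35=36 <45, l++
l=2 r=7: 9+35=44 <45, l++
l=3 r=7: 13+35=48 >45, r--
l=3 r=6: 13+24=37 <45, l++
l=4 r=6: 21+24=45, found

6 moves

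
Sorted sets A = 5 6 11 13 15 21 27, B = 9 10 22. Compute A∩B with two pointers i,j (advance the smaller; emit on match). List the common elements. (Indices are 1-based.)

[i=1,j=1] 5<9 → i++
[i=2,j=1] 6<9 → i++
[i=3,j=1] 11>9 → j++
[i=3,j=2] 11>10 → j++
[i=3,j=3] 11<22 → i++
[i=4,j=3] 13<22 → i++
[i=5,j=3] 15<22 → i++
[i=6,j=3] 21<22 → i++
[i=7,j=3] 27>22 → j++

intersection = []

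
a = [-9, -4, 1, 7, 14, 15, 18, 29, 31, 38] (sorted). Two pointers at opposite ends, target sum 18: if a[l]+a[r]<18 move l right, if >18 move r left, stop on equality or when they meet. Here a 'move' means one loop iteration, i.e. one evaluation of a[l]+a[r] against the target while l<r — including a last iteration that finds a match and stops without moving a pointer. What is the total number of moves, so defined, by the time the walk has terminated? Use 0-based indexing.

[0,9] -9+38=29 >18 → r--
[0,8] -9+31=22 >18 → r--
[0,7] -9+29=20 >18 → r--
[0,6] -9+18=9 <18 → l++
[1,6] -4+18=14 <18 → l++
[2,6] 1+18=19 >18 → r--
[2,5] 1+15=16 <18 → l++
[3,5] 7+15=22 >18 → r--
[3,4] 7+14=21 >18 → r--

9 moves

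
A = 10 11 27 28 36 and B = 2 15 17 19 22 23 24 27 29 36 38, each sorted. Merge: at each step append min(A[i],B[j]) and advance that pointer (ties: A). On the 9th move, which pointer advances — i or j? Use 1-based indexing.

j

i=1 j=1: A[i]=10>B[j]=2 take 2, j++
i=1 j=2: A[i]=10<=B[j]=15 take 10, i++
i=2 j=2: A[i]=11<=B[j]=15 take 11, i++
i=3 j=2: A[i]=27>B[j]=15 take 15, j++
i=3 j=3: A[i]=27>B[j]=17 take 17, j++
i=3 j=4: A[i]=27>B[j]=19 take 19, j++
i=3 j=5: A[i]=27>B[j]=22 take 22, j++
i=3 j=6: A[i]=27>B[j]=23 take 23, j++
i=3 j=7: A[i]=27>B[j]=24 take 24, j++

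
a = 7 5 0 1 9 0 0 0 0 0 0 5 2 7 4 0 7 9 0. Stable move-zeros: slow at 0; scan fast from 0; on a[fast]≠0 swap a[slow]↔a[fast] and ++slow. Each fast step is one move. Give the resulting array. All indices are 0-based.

slow=0 fast=0: a[fast]=7≠0 swap→a[0]=7, slow++,fast++
slow=1 fast=1: a[fast]=5≠0 swap→a[1]=5, slow++,fast++
slow=2 fast=2: a[fast]=0, fast++
slow=2 fast=3: a[fast]=1≠0 swap→a[2]=1, slow++,fast++
slow=3 fast=4: a[fast]=9≠0 swap→a[3]=9, slow++,fast++
slow=4 fast=5: a[fast]=0, fast++
slow=4 fast=6: a[fast]=0, fast++
slow=4 fast=7: a[fast]=0, fast++
slow=4 fast=8: a[fast]=0, fast++
slow=4 fast=9: a[fast]=0, fast++
slow=4 fast=10: a[fast]=0, fast++
slow=4 fast=11: a[fast]=5≠0 swap→a[4]=5, slow++,fast++
slow=5 fast=12: a[fast]=2≠0 swap→a[5]=2, slow++,fast++
slow=6 fast=13: a[fast]=7≠0 swap→a[6]=7, slow++,fast++
slow=7 fast=14: a[fast]=4≠0 swap→a[7]=4, slow++,fast++
slow=8 fast=15: a[fast]=0, fast++
slow=8 fast=16: a[fast]=7≠0 swap→a[8]=7, slow++,fast++
slow=9 fast=17: a[fast]=9≠0 swap→a[9]=9, slow++,fast++
slow=10 fast=18: a[fast]=0, fast++

[7, 5, 1, 9, 5, 2, 7, 4, 7, 9, 0, 0, 0, 0, 0, 0, 0, 0, 0]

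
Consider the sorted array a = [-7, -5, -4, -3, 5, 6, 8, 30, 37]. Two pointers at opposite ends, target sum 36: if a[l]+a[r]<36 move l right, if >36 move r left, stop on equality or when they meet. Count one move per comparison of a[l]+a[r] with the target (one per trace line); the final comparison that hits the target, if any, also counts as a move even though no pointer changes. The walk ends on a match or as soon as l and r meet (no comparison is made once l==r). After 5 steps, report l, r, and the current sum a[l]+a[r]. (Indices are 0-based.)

[0,8] -7+37=30 <36 → l++
[1,8] -5+37=32 <36 → l++
[2,8] -4+37=33 <36 → l++
[3,8] -3+37=34 <36 → l++
[4,8] 5+37=42 >36 → r--

l=4, r=7, sum=35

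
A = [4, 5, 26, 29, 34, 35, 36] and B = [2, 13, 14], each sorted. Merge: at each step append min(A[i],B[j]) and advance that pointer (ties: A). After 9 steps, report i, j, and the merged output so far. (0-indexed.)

i=6, j=3, merged so far=[2, 4, 5, 13, 14, 26, 29, 34, 35]

[i=0,j=0] A[i]=4>B[j]=2 take 2 → j++
[i=0,j=1] A[i]=4<=B[j]=13 take 4 → i++
[i=1,j=1] A[i]=5<=B[j]=13 take 5 → i++
[i=2,j=1] A[i]=26>B[j]=13 take 13 → j++
[i=2,j=2] A[i]=26>B[j]=14 take 14 → j++
[i=2,j=3] B done, take A[i]=26 → i++
[i=3,j=3] B done, take A[i]=29 → i++
[i=4,j=3] B done, take A[i]=34 → i++
[i=5,j=3] B done, take A[i]=35 → i++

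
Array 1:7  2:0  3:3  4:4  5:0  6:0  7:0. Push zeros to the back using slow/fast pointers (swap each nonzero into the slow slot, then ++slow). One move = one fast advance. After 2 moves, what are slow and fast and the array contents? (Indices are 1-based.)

slow=2, fast=3, a=[7, 0, 3, 4, 0, 0, 0]

(s=1,f=1) a[fast]=7≠0 swap→a[1]=7 → slow++,fast++
(s=2,f=2) a[fast]=0 → fast++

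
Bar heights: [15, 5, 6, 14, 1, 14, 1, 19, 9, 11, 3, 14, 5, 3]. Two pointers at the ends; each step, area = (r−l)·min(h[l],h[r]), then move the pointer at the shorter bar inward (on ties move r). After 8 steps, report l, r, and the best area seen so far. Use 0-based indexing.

l=2, r=7, best area=154

l=0 r=13: min(15,3)*13=39 best=39 *, r--
l=0 r=12: min(15,5)*12=60 best=60 *, r--
l=0 r=11: min(15,14)*11=154 best=154 *, r--
l=0 r=10: min(15,3)*10=30 best=154, r--
l=0 r=9: min(15,11)*9=99 best=154, r--
l=0 r=8: min(15,9)*8=72 best=154, r--
l=0 r=7: min(15,19)*7=105 best=154, l++
l=1 r=7: min(5,19)*6=30 best=154, l++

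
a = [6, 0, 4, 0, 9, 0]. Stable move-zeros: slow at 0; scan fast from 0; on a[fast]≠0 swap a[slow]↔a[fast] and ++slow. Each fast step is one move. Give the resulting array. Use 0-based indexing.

[6, 4, 9, 0, 0, 0]

(s=0,f=0) a[fast]=6≠0 swap→a[0]=6 → slow++,fast++
(s=1,f=1) a[fast]=0 → fast++
(s=1,f=2) a[fast]=4≠0 swap→a[1]=4 → slow++,fast++
(s=2,f=3) a[fast]=0 → fast++
(s=2,f=4) a[fast]=9≠0 swap→a[2]=9 → slow++,fast++
(s=3,f=5) a[fast]=0 → fast++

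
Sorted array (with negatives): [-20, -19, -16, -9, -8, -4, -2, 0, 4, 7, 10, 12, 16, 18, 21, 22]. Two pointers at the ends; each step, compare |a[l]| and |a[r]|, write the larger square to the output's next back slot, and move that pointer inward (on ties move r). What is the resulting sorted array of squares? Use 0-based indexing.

[0, 4, 16, 16, 49, 64, 81, 100, 144, 256, 256, 324, 361, 400, 441, 484]

[0,15] |-20|<=|22| out[15]=484 → r--
[0,14] |-20|<=|21| out[14]=441 → r--
[0,13] |-20|>|18| out[13]=400 → l++
[1,13] |-19|>|18| out[12]=361 → l++
[2,13] |-16|<=|18| out[11]=324 → r--
[2,12] |-16|<=|16| out[10]=256 → r--
[2,11] |-16|>|12| out[9]=256 → l++
[3,11] |-9|<=|12| out[8]=144 → r--
[3,10] |-9|<=|10| out[7]=100 → r--
[3,9] |-9|>|7| out[6]=81 → l++
[4,9] |-8|>|7| out[5]=64 → l++
[5,9] |-4|<=|7| out[4]=49 → r--
[5,8] |-4|<=|4| out[3]=16 → r--
[5,7] |-4|>|0| out[2]=16 → l++
[6,7] |-2|>|0| out[1]=4 → l++
[7,7] |0|<=|0| out[0]=0 → r--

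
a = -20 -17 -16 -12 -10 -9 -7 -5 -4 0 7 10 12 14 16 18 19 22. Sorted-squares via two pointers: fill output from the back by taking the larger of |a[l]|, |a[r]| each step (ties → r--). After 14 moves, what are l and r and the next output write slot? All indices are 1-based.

l=7, r=10, next write slot=4

[1,18] |-20|<=|22| out[18]=484 → r--
[1,17] |-20|>|19| out[17]=400 → l++
[2,17] |-17|<=|19| out[16]=361 → r--
[2,16] |-17|<=|18| out[15]=324 → r--
[2,15] |-17|>|16| out[14]=289 → l++
[3,15] |-16|<=|16| out[13]=256 → r--
[3,14] |-16|>|14| out[12]=256 → l++
[4,14] |-12|<=|14| out[11]=196 → r--
[4,13] |-12|<=|12| out[10]=144 → r--
[4,12] |-12|>|10| out[9]=144 → l++
[5,12] |-10|<=|10| out[8]=100 → r--
[5,11] |-10|>|7| out[7]=100 → l++
[6,11] |-9|>|7| out[6]=81 → l++
[7,11] |-7|<=|7| out[5]=49 → r--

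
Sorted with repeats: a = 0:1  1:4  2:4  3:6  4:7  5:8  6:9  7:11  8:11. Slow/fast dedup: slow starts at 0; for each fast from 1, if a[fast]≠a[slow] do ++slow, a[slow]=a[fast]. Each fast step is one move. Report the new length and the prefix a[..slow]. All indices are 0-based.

(s=0,f=1) a[fast]=4≠a[slow]=1 write a[1]=4 → slow++,fast++
(s=1,f=2) a[fast]=4=a[slow] dup → fast++
(s=1,f=3) a[fast]=6≠a[slow]=4 write a[2]=6 → slow++,fast++
(s=2,f=4) a[fast]=7≠a[slow]=6 write a[3]=7 → slow++,fast++
(s=3,f=5) a[fast]=8≠a[slow]=7 write a[4]=8 → slow++,fast++
(s=4,f=6) a[fast]=9≠a[slow]=8 write a[5]=9 → slow++,fast++
(s=5,f=7) a[fast]=11≠a[slow]=9 write a[6]=11 → slow++,fast++
(s=6,f=8) a[fast]=11=a[slow] dup → fast++

length 7; prefix = [1, 4, 6, 7, 8, 9, 11]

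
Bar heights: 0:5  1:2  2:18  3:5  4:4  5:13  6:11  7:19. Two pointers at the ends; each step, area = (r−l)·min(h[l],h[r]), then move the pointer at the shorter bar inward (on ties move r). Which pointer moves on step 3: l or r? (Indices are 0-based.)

[0,7] min(5,19)*7=35 best=35 * → l++
[1,7] min(2,19)*6=12 best=35 → l++
[2,7] min(18,19)*5=90 best=90 * → l++

l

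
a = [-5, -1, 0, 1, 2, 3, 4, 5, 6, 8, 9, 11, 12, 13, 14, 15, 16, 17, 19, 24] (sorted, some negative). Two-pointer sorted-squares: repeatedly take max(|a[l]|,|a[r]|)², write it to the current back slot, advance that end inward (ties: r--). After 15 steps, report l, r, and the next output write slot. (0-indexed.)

l=1, r=5, next write slot=4

[0,19] |-5|<=|24| out[19]=576 → r--
[0,18] |-5|<=|19| out[18]=361 → r--
[0,17] |-5|<=|17| out[17]=289 → r--
[0,16] |-5|<=|16| out[16]=256 → r--
[0,15] |-5|<=|15| out[15]=225 → r--
[0,14] |-5|<=|14| out[14]=196 → r--
[0,13] |-5|<=|13| out[13]=169 → r--
[0,12] |-5|<=|12| out[12]=144 → r--
[0,11] |-5|<=|11| out[11]=121 → r--
[0,10] |-5|<=|9| out[10]=81 → r--
[0,9] |-5|<=|8| out[9]=64 → r--
[0,8] |-5|<=|6| out[8]=36 → r--
[0,7] |-5|<=|5| out[7]=25 → r--
[0,6] |-5|>|4| out[6]=25 → l++
[1,6] |-1|<=|4| out[5]=16 → r--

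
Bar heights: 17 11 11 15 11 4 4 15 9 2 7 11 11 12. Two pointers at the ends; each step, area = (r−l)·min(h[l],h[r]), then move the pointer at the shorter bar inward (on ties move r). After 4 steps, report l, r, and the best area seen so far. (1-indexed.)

[1,14] min(17,12)*13=156 best=156 * → r--
[1,13] min(17,11)*12=132 best=156 → r--
[1,12] min(17,11)*11=121 best=156 → r--
[1,11] min(17,7)*10=70 best=156 → r--

l=1, r=10, best area=156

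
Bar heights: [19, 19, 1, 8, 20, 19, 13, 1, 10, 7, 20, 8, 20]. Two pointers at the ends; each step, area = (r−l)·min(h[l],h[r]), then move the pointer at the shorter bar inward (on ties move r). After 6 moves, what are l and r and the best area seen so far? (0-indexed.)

l=4, r=10, best area=228

l=0 r=12: min(19,20)*12=228 best=228 *, l++
l=1 r=12: min(19,20)*11=209 best=228, l++
l=2 r=12: min(1,20)*10=10 best=228, l++
l=3 r=12: min(8,20)*9=72 best=228, l++
l=4 r=12: min(20,20)*8=160 best=228, r--
l=4 r=11: min(20,8)*7=56 best=228, r--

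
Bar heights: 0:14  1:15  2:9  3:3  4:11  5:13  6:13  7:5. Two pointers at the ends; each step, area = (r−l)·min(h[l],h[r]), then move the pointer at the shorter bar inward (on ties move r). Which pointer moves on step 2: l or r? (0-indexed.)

r

l=0 r=7: min(14,5)*7=35 best=35 *, r--
l=0 r=6: min(14,13)*6=78 best=78 *, r--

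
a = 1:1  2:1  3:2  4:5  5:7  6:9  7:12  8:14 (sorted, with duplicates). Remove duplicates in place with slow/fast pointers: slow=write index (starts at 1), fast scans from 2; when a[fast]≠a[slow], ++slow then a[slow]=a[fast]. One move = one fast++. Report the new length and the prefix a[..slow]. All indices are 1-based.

(s=1,f=2) a[fast]=1=a[slow] dup → fast++
(s=1,f=3) a[fast]=2≠a[slow]=1 write a[2]=2 → slow++,fast++
(s=2,f=4) a[fast]=5≠a[slow]=2 write a[3]=5 → slow++,fast++
(s=3,f=5) a[fast]=7≠a[slow]=5 write a[4]=7 → slow++,fast++
(s=4,f=6) a[fast]=9≠a[slow]=7 write a[5]=9 → slow++,fast++
(s=5,f=7) a[fast]=12≠a[slow]=9 write a[6]=12 → slow++,fast++
(s=6,f=8) a[fast]=14≠a[slow]=12 write a[7]=14 → slow++,fast++

length 7; prefix = [1, 2, 5, 7, 9, 12, 14]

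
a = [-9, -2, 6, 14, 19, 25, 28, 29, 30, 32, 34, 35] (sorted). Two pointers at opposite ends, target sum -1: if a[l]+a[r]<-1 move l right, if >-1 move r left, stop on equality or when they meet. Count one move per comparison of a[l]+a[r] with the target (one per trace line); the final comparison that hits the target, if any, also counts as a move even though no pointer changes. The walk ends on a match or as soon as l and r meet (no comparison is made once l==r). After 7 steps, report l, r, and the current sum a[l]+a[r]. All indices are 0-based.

l=0, r=4, sum=10

l=0 r=11: -9+35=26 >-1, r--
l=0 r=10: -9+34=25 >-1, r--
l=0 r=9: -9+32=23 >-1, r--
l=0 r=8: -9+30=21 >-1, r--
l=0 r=7: -9+29=20 >-1, r--
l=0 r=6: -9+28=19 >-1, r--
l=0 r=5: -9+25=16 >-1, r--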